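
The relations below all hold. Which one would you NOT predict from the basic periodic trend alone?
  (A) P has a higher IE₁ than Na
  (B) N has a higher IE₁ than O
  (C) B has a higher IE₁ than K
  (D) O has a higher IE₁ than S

(B)

The general trend: IE₁ increases across a period and decreases down a group.
(A) P (period 3, group 15) vs Na (period 3, group 1): the stated order agrees with the simple trend.
(B) N (period 2, group 15) vs O (period 2, group 16): the stated order contradicts the simple trend.
(C) B (period 2, group 13) vs K (period 4, group 1): the stated order agrees with the simple trend.
(D) O (period 2, group 16) vs S (period 3, group 16): the stated order agrees with the simple trend.
The exception is (B): pairing an electron in O's 2p⁴ costs repulsion energy, so O ionizes more easily than half-filled N (2p³).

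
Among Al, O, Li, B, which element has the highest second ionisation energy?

The second ionization energy removes an electron from the +1 ion. For each element: Al⁺ still has 2 valence electrons; O⁺ still has 5 valence electrons; Li⁺ is the bare [He] core; B⁺ still has 2 valence electrons.
Pulling an electron out of a noble-gas core costs far more than removing a remaining valence electron, so Li sits at the high end of IE_2.
Valence configurations: Al⁺ [Ne]3s², O⁺ [He]2s²2p³, B⁺ [He]2s².
The numbers (kJ/mol): Al 1817, O 3388, Li 7298, B 2427.
Hence IE_2: Al < B < O < Li.

Li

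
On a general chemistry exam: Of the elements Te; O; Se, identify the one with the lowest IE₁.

Te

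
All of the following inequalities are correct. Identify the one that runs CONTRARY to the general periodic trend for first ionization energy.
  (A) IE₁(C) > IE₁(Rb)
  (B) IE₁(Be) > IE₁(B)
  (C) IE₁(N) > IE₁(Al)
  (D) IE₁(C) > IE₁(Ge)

(B)

The general trend: first ionization energy increases across a period and decreases down a group.
(A) C (period 2, group 14) vs Rb (period 5, group 1): the stated order agrees with the simple trend.
(B) Be (period 2, group 2) vs B (period 2, group 13): the stated order contradicts the simple trend.
(C) N (period 2, group 15) vs Al (period 3, group 13): the stated order agrees with the simple trend.
(D) C (period 2, group 14) vs Ge (period 4, group 14): the stated order agrees with the simple trend.
The exception is (B): removing B's lone 2p electron is easier than breaking Be's filled 2s².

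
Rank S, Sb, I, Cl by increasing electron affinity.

S is in period 3, group 16; Cl is in period 3, group 17; Sb is in period 5, group 15; I is in period 5, group 17.
Atoms with high Z_eff and room in the valence shell (especially the halogens) have the most exothermic electron affinities.
Here both period and group differ, so the two effects have to be weighed against each other.
S > Sb: both effects reinforce here, so S is clearly the higher of the two.
I > S: period and group pull opposite ways; the across-period shift dominates (295 vs 200 kJ/mol).
Cl > I: they share group 17; the group trend gives Cl the larger value.
Tabulated electron affinity (kJ/mol): S 200, Cl 349, Sb 103, I 295.
So from lowest to highest: Sb < S < I < Cl.

Sb < S < I < Cl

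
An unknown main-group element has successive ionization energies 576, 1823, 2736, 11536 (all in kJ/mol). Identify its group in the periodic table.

Group 13

Look for the largest jump between consecutive ionization energies: IE4/IE3 ≈ 4.2, far larger than any earlier ratio.
That jump marks the point where a core electron is being removed. So the atom has 3 valence electrons.
A main-group element with 3 valence electrons is in group 13.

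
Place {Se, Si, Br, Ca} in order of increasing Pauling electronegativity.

Atoms toward the upper right of the periodic table pull bonding electrons most strongly.
These span different periods and groups, so the two trends combine.
Si > Ca: relative to Ca, both the across-period and down-group shifts push Si's electronegativity up.
Se > Si: the two effects oppose for this pair; the across-period effect wins (2.55 vs 1.90).
Br > Se: both are in period 4; the period trend gives Br the larger value.
Tabulated electronegativity (Pauling): Si 1.90, Ca 1.00, Se 2.55, Br 2.96.
So from lowest to highest: Ca < Si < Se < Br.

Ca < Si < Se < Br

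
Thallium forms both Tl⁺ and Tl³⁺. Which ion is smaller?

Tl³⁺

Both ions have Z = 81 protons, but Tl³⁺ has lost more electrons, so its remaining electrons feel a larger effective nuclear charge per electron and are pulled in more tightly.
Higher positive charge → smaller ion, so Tl⁺ > Tl³⁺.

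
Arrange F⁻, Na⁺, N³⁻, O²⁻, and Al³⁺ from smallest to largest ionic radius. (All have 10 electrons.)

Al³⁺ < Na⁺ < F⁻ < O²⁻ < N³⁻

All of these have 10 electrons, so size is governed by nuclear charge alone: the more protons, the stronger the pull on the same electron cloud, and the smaller the ion.
Nuclear charges: Al³⁺ (Z=13), Na⁺ (Z=11), F⁻ (Z=9), O²⁻ (Z=8), N³⁻ (Z=7).
Smallest to largest: Al³⁺ < Na⁺ < F⁻ < O²⁻ < N³⁻.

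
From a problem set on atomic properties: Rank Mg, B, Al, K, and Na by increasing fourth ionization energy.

Consider each +3 ion: Mg³⁺ is already 1 electron into the core; B³⁺ is the bare [He] core; Al³⁺ is the bare [Ne] core; K³⁺ is already 2 electrons into the core; Na³⁺ is already 2 electrons into the core.
All of these are removing an electron from a noble-gas core or deeper; the smaller core (lower principal quantum number) is held far more tightly, and within a period the higher nuclear charge binds the same core more tightly.
Tabulated IE_4 (kJ/mol): Mg 10543, B 25026, Al 11577, K 5877, Na 9543.
So the fourth ionization energies run K < Na < Mg < Al < B.

K < Na < Mg < Al < B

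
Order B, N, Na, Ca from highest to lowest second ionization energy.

Na > N > B > Ca

The second ionization energy removes an electron from the +1 ion. For each element: B⁺ still has 2 valence electrons; N⁺ still has 4 valence electrons; Na⁺ is the bare [Ne] core; Ca⁺ still has 1 valence electron.
Pulling an electron out of a noble-gas core costs far more than removing a remaining valence electron, so Na sits at the high end of IE_2.
Valence configurations: B⁺ [He]2s², N⁺ [He]2s²2p², Ca⁺ [Ar]4s¹.
The numbers (kJ/mol): B 2427, N 2856, Na 4562, Ca 1145.
Overall IE_2 order: Ca < B < N < Na.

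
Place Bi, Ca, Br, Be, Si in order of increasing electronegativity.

Smaller atoms with higher effective nuclear charge are more electronegative.
These span different periods and groups, so the two trends combine.
Be > Ca: they share group 2; the group trend gives Be the larger value.
Si > Be: the two effects oppose for this pair; the across-period effect wins (1.90 vs 1.57).
Bi > Si: the two effects oppose for this pair; the across-period effect wins (2.02 vs 1.90).
Br > Bi: relative to Bi, both the across-period and down-group shifts push Br's electronegativity up.
Tabulated electronegativity (Pauling): Be 1.57, Si 1.90, Ca 1.00, Br 2.96, Bi 2.02.
So from lowest to highest: Ca < Be < Si < Bi < Br.

Ca < Be < Si < Bi < Br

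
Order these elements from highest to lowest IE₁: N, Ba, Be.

N, Be, Ba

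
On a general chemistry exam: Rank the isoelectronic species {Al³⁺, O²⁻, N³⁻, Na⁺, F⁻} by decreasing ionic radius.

N³⁻ > O²⁻ > F⁻ > Na⁺ > Al³⁺

All of these have 10 electrons, so size is governed by nuclear charge alone: the more protons, the stronger the pull on the same electron cloud, and the smaller the ion.
Nuclear charges: Al³⁺ (Z=13), Na⁺ (Z=11), F⁻ (Z=9), O²⁻ (Z=8), N³⁻ (Z=7).
Largest to smallest: N³⁻ > O²⁻ > F⁻ > Na⁺ > Al³⁺.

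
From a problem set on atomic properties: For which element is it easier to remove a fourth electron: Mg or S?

IE_4 is the cost of taking one more electron from the +3 cation: Mg³⁺ is already 1 electron into the core; S³⁺ still has 3 valence electrons.
Core electrons are held far more tightly than valence electrons, so Mg tops the IE_4 order.
Tabulated IE_4 (kJ/mol): Mg 10543, S 4556.
So the fourth ionization energies run S < Mg.

S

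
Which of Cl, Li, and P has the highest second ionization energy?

IE_2 is the cost of taking one more electron from the +1 cation: Cl⁺ still has 6 valence electrons; Li⁺ is the bare [He] core; P⁺ still has 4 valence electrons.
Pulling an electron out of a noble-gas core costs far more than removing a remaining valence electron, so Li sits at the high end of IE_2.
Valence configurations: Cl⁺ [Ne]3s²3p⁴, P⁺ [Ne]3s²3p².
The numbers (kJ/mol): Cl 2298, Li 7298, P 1907.
So the second ionization energies run P < Cl < Li.

Li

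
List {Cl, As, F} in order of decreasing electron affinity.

Cl, F, As

Adding an electron releases more energy for atoms nearer the top right (short of the noble gases).
These span different periods and groups, so the two trends combine.
F > As: relative to As, both the across-period and down-group shifts push F's electron affinity up.
Cl > F: this pair runs against the simple trend — see the exception note.
Note the exception: Cl has a higher electron affinity than F, contrary to the simple trend — F's small 2p subshell makes the incoming electron feel strong e⁻–e⁻ repulsion, so Cl actually releases more energy on gaining an electron.
For reference (kJ/mol): F 328, Cl 349, As 78.
So from highest to lowest: Cl > F > As.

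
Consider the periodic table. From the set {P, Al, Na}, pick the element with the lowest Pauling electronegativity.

Na is in period 3, group 1; Al is in period 3, group 13; P is in period 3, group 15.
Atoms toward the upper right of the periodic table pull bonding electrons most strongly.
All lie in period 3, so electronegativity increases left to right.
The lowest Pauling electronegativity among these belongs to Na.

Na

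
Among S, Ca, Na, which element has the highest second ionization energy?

Na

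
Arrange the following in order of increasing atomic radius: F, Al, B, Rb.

F < B < Al < Rb

B is in period 2, group 13; F is in period 2, group 17; Al is in period 3, group 13; Rb is in period 5, group 1.
Moving right in a period, electrons are added to the same shell under a stronger nuclear pull, so atoms get smaller; moving down, a new shell is opened and atoms get larger.
These span different periods and groups, so the two trends combine.
B > F: B lies to the left of F in period 2, so the across-period effect alone puts B larger.
Al > B: Al sits below B in group 13, so the down-group effect alone puts Al larger.
Rb > Al: both effects reinforce here, so Rb is clearly the larger of the two.
Tabulated atomic radius (pm): B 85, F 64, Al 126, Rb 210.
So from smallest to largest: F < B < Al < Rb.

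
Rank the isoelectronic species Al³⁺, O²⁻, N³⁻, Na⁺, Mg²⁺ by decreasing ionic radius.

N³⁻, O²⁻, Na⁺, Mg²⁺, Al³⁺

All of these have 10 electrons, so size is governed by nuclear charge alone: the more protons, the stronger the pull on the same electron cloud, and the smaller the ion.
Nuclear charges: Al³⁺ (Z=13), Mg²⁺ (Z=12), Na⁺ (Z=11), O²⁻ (Z=8), N³⁻ (Z=7).
Largest to smallest: N³⁻ > O²⁻ > Na⁺ > Mg²⁺ > Al³⁺.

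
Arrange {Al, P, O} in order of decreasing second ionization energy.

O, P, Al

IE_2 is the cost of taking one more electron from the +1 cation: Al⁺ still has 2 valence electrons; P⁺ still has 4 valence electrons; O⁺ still has 5 valence electrons.
All are still removing valence electrons, so compare the +1 ions as you would atoms: IE_2 generally rises across a period (higher Z_eff) and falls down a group (larger shell), subject to the usual subshell exceptions.
Valence configurations: Al⁺ [Ne]3s², P⁺ [Ne]3s²3p², O⁺ [He]2s²2p³.
The numbers (kJ/mol): Al 1817, P 1907, O 3388.
Hence IE_2: Al < P < O.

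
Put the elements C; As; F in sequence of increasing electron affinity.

As < C < F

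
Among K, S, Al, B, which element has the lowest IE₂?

The second ionization energy removes an electron from the +1 ion. For each element: K⁺ is the bare [Ar] core; S⁺ still has 5 valence electrons; Al⁺ still has 2 valence electrons; B⁺ still has 2 valence electrons.
Pulling an electron out of a noble-gas core costs far more than removing a remaining valence electron, so K sits at the high end of IE_2.
Valence configurations: S⁺ [Ne]3s²3p³, Al⁺ [Ne]3s², B⁺ [He]2s².
Approximate IE_2 values (kJ/mol): K 3052, S 2252, Al 1817, B 2427.
Hence IE_2: Al < S < B < K.

Al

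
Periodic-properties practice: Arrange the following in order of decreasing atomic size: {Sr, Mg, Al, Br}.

Sr, Mg, Al, Br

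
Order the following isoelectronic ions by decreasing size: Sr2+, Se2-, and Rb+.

All of these have 36 electrons, so size is governed by nuclear charge alone: the more protons, the stronger the pull on the same electron cloud, and the smaller the ion.
Nuclear charges: Sr2+ (Z=38), Rb+ (Z=37), Se2- (Z=34).
Largest to smallest: Se2- > Rb+ > Sr2+.

Se2-, Rb+, Sr2+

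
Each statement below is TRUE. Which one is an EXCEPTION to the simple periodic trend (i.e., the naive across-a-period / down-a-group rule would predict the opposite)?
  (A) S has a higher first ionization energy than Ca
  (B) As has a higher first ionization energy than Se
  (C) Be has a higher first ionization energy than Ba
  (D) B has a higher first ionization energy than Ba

The general trend: first ionization energy increases across a period and decreases down a group.
(A) S (period 3, group 16) vs Ca (period 4, group 2): the stated order agrees with the simple trend.
(B) As (period 4, group 15) vs Se (period 4, group 16): the stated order contradicts the simple trend.
(C) Be (period 2, group 2) vs Ba (period 6, group 2): the stated order agrees with the simple trend.
(D) B (period 2, group 13) vs Ba (period 6, group 2): the stated order agrees with the simple trend.
The exception is (B): Se (4p⁴) ionizes more easily than half-filled As (4p³).

(B)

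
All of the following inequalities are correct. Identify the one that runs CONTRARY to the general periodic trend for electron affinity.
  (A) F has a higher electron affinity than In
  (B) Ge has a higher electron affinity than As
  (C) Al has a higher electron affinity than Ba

(B)

The general trend: electron affinity increases across a period and decreases down a group.
(A) F (period 2, group 17) vs In (period 5, group 13): the stated order agrees with the simple trend.
(B) Ge (period 4, group 14) vs As (period 4, group 15): the stated order contradicts the simple trend.
(C) Al (period 3, group 13) vs Ba (period 6, group 2): the stated order agrees with the simple trend.
The exception is (B): adding an electron to As's half-filled 4p³ is unfavourable, so Ge (4p²) has the more exothermic EA.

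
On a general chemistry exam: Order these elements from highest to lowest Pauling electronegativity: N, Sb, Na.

N > Sb > Na

N is in period 2, group 15; Na is in period 3, group 1; Sb is in period 5, group 15.
Atoms toward the upper right of the periodic table pull bonding electrons most strongly.
Neither a single period nor a single group — weigh both effects.
Sb > Na: the two effects oppose for this pair; the across-period effect wins (2.05 vs 0.93).
N > Sb: they share group 15; the group trend gives N the larger value.
Approximate values (Pauling): N 3.04, Na 0.93, Sb 2.05.
So from highest to lowest: N > Sb > Na.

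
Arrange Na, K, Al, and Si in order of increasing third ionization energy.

IE_3 is the cost of taking one more electron from the +2 cation: Na²⁺ is already 1 electron into the core; K²⁺ is already 1 electron into the core; Al²⁺ still has 1 valence electron; Si²⁺ still has 2 valence electrons.
Pulling an electron out of a noble-gas core costs far more than removing a remaining valence electron, so K and Na sit at the high end of IE_3.
Valence configurations: Al²⁺ [Ne]3s¹, Si²⁺ [Ne]3s².
Approximate IE_3 values (kJ/mol): Na 6910, K 4420, Al 2745, Si 3232.
Putting it together, IE_3: Al < Si < K < Na.

Al < Si < K < Na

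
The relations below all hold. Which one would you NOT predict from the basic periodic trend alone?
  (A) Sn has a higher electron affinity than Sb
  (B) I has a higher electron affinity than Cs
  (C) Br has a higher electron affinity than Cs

The general trend: electron affinity increases across a period and decreases down a group.
(A) Sn (period 5, group 14) vs Sb (period 5, group 15): the stated order contradicts the simple trend.
(B) I (period 5, group 17) vs Cs (period 6, group 1): the stated order agrees with the simple trend.
(C) Br (period 4, group 17) vs Cs (period 6, group 1): the stated order agrees with the simple trend.
The exception is (A): adding an electron to Sb's half-filled 5p³ is unfavourable, so Sn has the more exothermic EA.

(A)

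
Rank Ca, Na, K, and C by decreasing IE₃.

IE_3 is the cost of taking one more electron from the +2 cation: Ca²⁺ is the bare [Ar] core; Na²⁺ is already 1 electron into the core; K²⁺ is already 1 electron into the core; C²⁺ still has 2 valence electrons.
Usually core removal costs more than valence removal, but here the competition is close: a tightly held n=2 valence electron can cost more to remove than an n=3 core electron, so the actual values have to decide it.
Tabulated IE_3 (kJ/mol): Ca 4912, Na 6910, K 4420, C 4620.
Putting it together, IE_3: K < C < Ca < Na.

Na, Ca, C, K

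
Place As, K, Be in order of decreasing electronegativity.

As, Be, K

Atoms toward the upper right of the periodic table pull bonding electrons most strongly.
Neither a single period nor a single group — weigh both effects.
Be > K: relative to K, both the across-period and down-group shifts push Be's electronegativity up.
As > Be: period and group pull opposite ways; the across-period shift dominates (2.18 vs 1.57).
For reference (Pauling): Be 1.57, K 0.82, As 2.18.
So from highest to lowest: As > Be > K.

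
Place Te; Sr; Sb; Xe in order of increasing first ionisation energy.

Sr < Sb < Te < Xe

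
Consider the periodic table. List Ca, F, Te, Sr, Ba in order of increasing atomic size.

Across a period the added protons contract the valence shell; down a group each new principal shell makes the atom larger.
These span different periods and groups, so the two trends combine.
Te > F: relative to F, both the across-period and down-group shifts push Te's atomic radius up.
Ca > Te: the two effects oppose for this pair; the across-period effect wins (171 vs 136 pm).
Sr > Ca: they share group 2; the group trend gives Sr the larger value.
Ba > Sr: Ba sits below Sr in group 2, so the down-group effect alone puts Ba larger.
For reference (pm): F 64, Ca 171, Sr 185, Te 136, Ba 196.
So from smallest to largest: F < Te < Ca < Sr < Ba.

F, Te, Ca, Sr, Ba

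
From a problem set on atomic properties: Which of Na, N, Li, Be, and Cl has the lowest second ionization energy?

The second ionization energy removes an electron from the +1 ion. For each element: Na⁺ is the bare [Ne] core; N⁺ still has 4 valence electrons; Li⁺ is the bare [He] core; Be⁺ still has 1 valence electron; Cl⁺ still has 6 valence electrons.
Core electrons are held far more tightly than valence electrons, so Na and Li top the IE_2 order.
Valence configurations: N⁺ [He]2s²2p², Be⁺ [He]2s¹, Cl⁺ [Ne]3s²3p⁴.
Tabulated IE_2 (kJ/mol): Na 4562, N 2856, Li 7298, Be 1757, Cl 2298.
Overall IE_2 order: Be < Cl < N < Na < Li.

Be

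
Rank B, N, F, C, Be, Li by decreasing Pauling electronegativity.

F, N, C, B, Be, Li

Atoms toward the upper right of the periodic table pull bonding electrons most strongly.
All lie in period 2, so electronegativity increases left to right.
So from highest to lowest: F > N > C > B > Be > Li.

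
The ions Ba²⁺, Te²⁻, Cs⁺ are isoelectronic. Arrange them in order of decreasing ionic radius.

All of these have 54 electrons, so size is governed by nuclear charge alone: the more protons, the stronger the pull on the same electron cloud, and the smaller the ion.
Nuclear charges: Ba²⁺ (Z=56), Cs⁺ (Z=55), Te²⁻ (Z=52).
Largest to smallest: Te²⁻ > Cs⁺ > Ba²⁺.

Te²⁻ > Cs⁺ > Ba²⁺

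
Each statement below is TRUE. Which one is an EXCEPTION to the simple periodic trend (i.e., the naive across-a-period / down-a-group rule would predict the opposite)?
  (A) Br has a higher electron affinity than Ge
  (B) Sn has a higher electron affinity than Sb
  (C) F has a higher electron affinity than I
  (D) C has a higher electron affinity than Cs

The general trend: electron affinity increases across a period and decreases down a group.
(A) Br (period 4, group 17) vs Ge (period 4, group 14): the stated order agrees with the simple trend.
(B) Sn (period 5, group 14) vs Sb (period 5, group 15): the stated order contradicts the simple trend.
(C) F (period 2, group 17) vs I (period 5, group 17): the stated order agrees with the simple trend.
(D) C (period 2, group 14) vs Cs (period 6, group 1): the stated order agrees with the simple trend.
The exception is (B): adding an electron to Sb's half-filled 5p³ is unfavourable, so Sn has the more exothermic EA.

(B)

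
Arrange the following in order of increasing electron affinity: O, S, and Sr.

O is in period 2, group 16; S is in period 3, group 16; Sr is in period 5, group 2.
Electron affinity generally becomes more exothermic across a period toward the halogens and less exothermic down a group.
Neither a single period nor a single group — weigh both effects.
O > Sr: both effects reinforce here, so O is clearly the higher of the two.
S > O: this pair runs against the simple trend — see the exception note.
Note the exception: S has a higher electron affinity than O, contrary to the simple trend — the compact 2p subshell of O repels the added electron more than S's larger 3p does.
Tabulated electron affinity (kJ/mol): O 141, S 200, Sr 5.
So from lowest to highest: Sr < O < S.

Sr, O, S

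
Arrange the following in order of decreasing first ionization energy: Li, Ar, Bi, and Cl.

Ar > Cl > Bi > Li

Li is in period 2, group 1; Cl is in period 3, group 17; Ar is in period 3, group 18; Bi is in period 6, group 15.
Removing the outermost electron gets harder across a period and easier down a group.
Neither a single period nor a single group — weigh both effects.
Bi > Li: the two effects oppose for this pair; the across-period effect wins (703 vs 520 kJ/mol).
Cl > Bi: both effects reinforce here, so Cl is clearly the higher of the two.
Ar > Cl: Ar lies to the right of Cl in period 3, so the across-period effect alone puts Ar higher.
Tabulated first ionization energy (kJ/mol): Li 520, Cl 1251, Ar 1521, Bi 703.
So from highest to lowest: Ar > Cl > Bi > Li.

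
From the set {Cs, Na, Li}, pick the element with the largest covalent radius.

Cs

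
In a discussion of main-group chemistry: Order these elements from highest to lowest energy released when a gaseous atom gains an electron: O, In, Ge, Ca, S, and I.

I, S, O, Ge, In, Ca

Adding an electron releases more energy for atoms nearer the top right (short of the noble gases).
Neither a single period nor a single group — weigh both effects.
In > Ca: period and group pull opposite ways; the across-period shift dominates (29 vs 2 kJ/mol).
Ge > In: relative to In, both the across-period and down-group shifts push Ge's electron affinity up.
O > Ge: both effects reinforce here, so O is clearly the higher of the two.
S > O: this pair runs against the simple trend — see the exception note.
I > S: period and group pull opposite ways; the across-period shift dominates (295 vs 200 kJ/mol).
Note the exception: S has a higher electron affinity than O, contrary to the simple trend — the compact 2p subshell of O repels the added electron more than S's larger 3p does.
For reference (kJ/mol): O 141, S 200, Ca 2, Ge 119, In 29, I 295.
So from highest to lowest: I > S > O > Ge > In > Ca.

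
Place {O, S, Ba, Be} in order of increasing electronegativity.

EN rises left→right (higher Z_eff, smaller atoms) and falls top→bottom (larger, more shielded atoms).
Here both period and group differ, so the two effects have to be weighed against each other.
Be > Ba: Be sits above Ba in group 2, so the down-group effect alone puts Be higher.
S > Be: period and group pull opposite ways; the across-period shift dominates (2.58 vs 1.57).
O > S: they share group 16; the group trend gives O the larger value.
For reference (Pauling): Be 1.57, O 3.44, S 2.58, Ba 0.89.
So from lowest to highest: Ba < Be < S < O.

Ba < Be < S < O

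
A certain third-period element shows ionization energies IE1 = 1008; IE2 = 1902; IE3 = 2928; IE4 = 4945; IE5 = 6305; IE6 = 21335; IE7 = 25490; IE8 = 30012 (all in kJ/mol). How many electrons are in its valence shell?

Look for the largest jump between consecutive ionization energies: IE6/IE5 ≈ 3.4, far larger than any earlier ratio.
That jump marks the point where a core electron is being removed. So the atom has 5 valence electrons.

5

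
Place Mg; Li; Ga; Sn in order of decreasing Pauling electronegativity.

Li is in period 2, group 1; Mg is in period 3, group 2; Ga is in period 4, group 13; Sn is in period 5, group 14.
Atoms toward the upper right of the periodic table pull bonding electrons most strongly.
A diagonal step moves right (one effect) and down (the opposite effect) at once.
Mg > Li: period and group pull opposite ways; the across-period shift dominates (1.31 vs 0.98).
Ga > Mg: the two effects oppose for this pair; the across-period effect wins (1.81 vs 1.31).
Sn > Ga: the two effects oppose for this pair; the across-period effect wins (1.96 vs 1.81).
Tabulated electronegativity (Pauling): Li 0.98, Mg 1.31, Ga 1.81, Sn 1.96.
So from highest to lowest: Sn > Ga > Mg > Li.

Sn > Ga > Mg > Li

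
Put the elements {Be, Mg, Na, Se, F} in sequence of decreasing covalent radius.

Na > Mg > Se > Be > F

Radius decreases left→right (rising Z_eff, same n) and increases top→bottom (higher n).
Here both period and group differ, so the two effects have to be weighed against each other.
Be > F: both are in period 2; the period trend gives Be the larger value.
Se > Be: period and group pull opposite ways; the down-group shift dominates (116 vs 102 pm).
Mg > Se: period and group pull opposite ways; the across-period shift dominates (139 vs 116 pm).
Na > Mg: Na lies to the left of Mg in period 3, so the across-period effect alone puts Na larger.
For reference (pm): Be 102, F 64, Na 155, Mg 139, Se 116.
So from largest to smallest: Na > Mg > Se > Be > F.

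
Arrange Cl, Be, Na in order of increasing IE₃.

Cl, Na, Be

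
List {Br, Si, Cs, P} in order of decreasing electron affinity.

Br > Si > P > Cs

Adding an electron releases more energy for atoms nearer the top right (short of the noble gases).
These span different periods and groups, so the two trends combine.
P > Cs: both effects reinforce here, so P is clearly the higher of the two.
Si > P: this pair runs against the simple trend — see the exception note.
Br > Si: period and group pull opposite ways; the across-period shift dominates (325 vs 134 kJ/mol).
Note the exception: Si has a higher electron affinity than P, contrary to the simple trend — adding an electron to P's half-filled 3p³ is unfavourable, so Si (3p²) has the more exothermic EA.
Tabulated electron affinity (kJ/mol): Si 134, P 72, Br 325, Cs 46.
So from highest to lowest: Br > Si > P > Cs.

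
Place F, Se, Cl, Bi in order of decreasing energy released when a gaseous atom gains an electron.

Cl, F, Se, Bi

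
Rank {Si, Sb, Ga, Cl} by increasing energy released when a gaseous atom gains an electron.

Ga < Sb < Si < Cl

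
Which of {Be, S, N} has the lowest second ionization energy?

Be

IE_2 is the cost of taking one more electron from the +1 cation: Be⁺ still has 1 valence electron; S⁺ still has 5 valence electrons; N⁺ still has 4 valence electrons.
All are still removing valence electrons, so compare the +1 ions as you would atoms: IE_2 generally rises across a period (higher Z_eff) and falls down a group (larger shell), subject to the usual subshell exceptions.
Valence configurations: Be⁺ [He]2s¹, S⁺ [Ne]3s²3p³, N⁺ [He]2s²2p².
Tabulated IE_2 (kJ/mol): Be 1757, S 2252, N 2856.
Putting it together, IE_2: Be < S < N.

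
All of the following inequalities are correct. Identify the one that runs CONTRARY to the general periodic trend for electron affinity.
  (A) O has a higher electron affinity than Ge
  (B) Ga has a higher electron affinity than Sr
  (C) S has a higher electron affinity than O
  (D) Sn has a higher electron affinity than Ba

(C)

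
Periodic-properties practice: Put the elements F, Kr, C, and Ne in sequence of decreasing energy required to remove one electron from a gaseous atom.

IE₁ increases left→right with effective nuclear charge and decreases top→bottom as the valence shell moves farther out.
These span different periods and groups, so the two trends combine.
Kr > C: period and group pull opposite ways; the across-period shift dominates (1351 vs 1086 kJ/mol).
F > Kr: the two effects oppose for this pair; the down-group effect wins (1681 vs 1351 kJ/mol).
Ne > F: Ne lies to the right of F in period 2, so the across-period effect alone puts Ne higher.
Approximate values (kJ/mol): C 1086, F 1681, Ne 2081, Kr 1351.
So from highest to lowest: Ne > F > Kr > C.

Ne, F, Kr, C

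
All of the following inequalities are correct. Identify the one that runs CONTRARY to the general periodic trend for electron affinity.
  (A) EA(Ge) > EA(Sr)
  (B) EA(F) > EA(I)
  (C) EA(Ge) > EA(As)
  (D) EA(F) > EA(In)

The general trend: electron affinity increases across a period and decreases down a group.
(A) Ge (period 4, group 14) vs Sr (period 5, group 2): the stated order agrees with the simple trend.
(B) F (period 2, group 17) vs I (period 5, group 17): the stated order agrees with the simple trend.
(C) Ge (period 4, group 14) vs As (period 4, group 15): the stated order contradicts the simple trend.
(D) F (period 2, group 17) vs In (period 5, group 13): the stated order agrees with the simple trend.
The exception is (C): adding an electron to As's half-filled 4p³ is unfavourable, so Ge (4p²) has the more exothermic EA.

(C)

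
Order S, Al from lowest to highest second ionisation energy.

Al < S

IE_2 is the cost of taking one more electron from the +1 cation: S⁺ still has 5 valence electrons; Al⁺ still has 2 valence electrons.
All are still removing valence electrons, so compare the +1 ions as you would atoms: IE_2 generally rises across a period (higher Z_eff) and falls down a group (larger shell), subject to the usual subshell exceptions.
Valence configurations: S⁺ [Ne]3s²3p³, Al⁺ [Ne]3s².
The numbers (kJ/mol): S 2252, Al 1817.
Hence IE_2: Al < S.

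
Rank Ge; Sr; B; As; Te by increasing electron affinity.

Sr < B < As < Ge < Te

B is in period 2, group 13; Ge is in period 4, group 14; As is in period 4, group 15; Sr is in period 5, group 2; Te is in period 5, group 16.
Adding an electron releases more energy for atoms nearer the top right (short of the noble gases).
Here both period and group differ, so the two effects have to be weighed against each other.
B > Sr: relative to Sr, both the across-period and down-group shifts push B's electron affinity up.
As > B: the two effects oppose for this pair; the across-period effect wins (78 vs 27 kJ/mol).
Ge > As: this pair runs against the simple trend — see the exception note.
Te > Ge: period and group pull opposite ways; the across-period shift dominates (190 vs 119 kJ/mol).
Note the exception: Ge has a higher electron affinity than As, contrary to the simple trend — adding an electron to As's half-filled 4p³ is unfavourable, so Ge (4p²) has the more exothermic EA.
Tabulated electron affinity (kJ/mol): B 27, Ge 119, As 78, Sr 5, Te 190.
So from lowest to highest: Sr < B < As < Ge < Te.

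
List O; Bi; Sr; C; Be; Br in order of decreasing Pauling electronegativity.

Be is in period 2, group 2; C is in period 2, group 14; O is in period 2, group 16; Br is in period 4, group 17; Sr is in period 5, group 2; Bi is in period 6, group 15.
Electronegativity increases across a period and decreases down a group, tracking effective nuclear charge and atomic size.
Here both period and group differ, so the two effects have to be weighed against each other.
Be > Sr: they share group 2; the group trend gives Be the larger value.
Bi > Be: the two effects oppose for this pair; the across-period effect wins (2.02 vs 1.57).
C > Bi: period and group pull opposite ways; the down-group shift dominates (2.55 vs 2.02).
Br > C: period and group pull opposite ways; the across-period shift dominates (2.96 vs 2.55).
O > Br: period and group pull opposite ways; the down-group shift dominates (3.44 vs 2.96).
Approximate values (Pauling): Be 1.57, C 2.55, O 3.44, Br 2.96, Sr 0.95, Bi 2.02.
So from highest to lowest: O > Br > C > Bi > Be > Sr.

O, Br, C, Bi, Be, Sr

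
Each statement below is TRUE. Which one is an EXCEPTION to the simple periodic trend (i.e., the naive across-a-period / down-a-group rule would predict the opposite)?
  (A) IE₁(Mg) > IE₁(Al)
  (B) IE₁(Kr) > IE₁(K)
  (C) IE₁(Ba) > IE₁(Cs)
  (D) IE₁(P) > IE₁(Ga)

The general trend: first ionization energy increases across a period and decreases down a group.
(A) Mg (period 3, group 2) vs Al (period 3, group 13): the stated order contradicts the simple trend.
(B) Kr (period 4, group 18) vs K (period 4, group 1): the stated order agrees with the simple trend.
(C) Ba (period 6, group 2) vs Cs (period 6, group 1): the stated order agrees with the simple trend.
(D) P (period 3, group 15) vs Ga (period 4, group 13): the stated order agrees with the simple trend.
The exception is (A): Al's single 3p electron is easier to remove than one from Mg's filled 3s².

(A)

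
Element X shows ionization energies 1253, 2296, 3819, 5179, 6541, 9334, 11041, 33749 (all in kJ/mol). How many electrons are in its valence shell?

Look for the largest jump between consecutive ionization energies: IE8/IE7 ≈ 3.1, far larger than any earlier ratio.
That jump marks the point where a core electron is being removed. So the atom has 7 valence electrons.

7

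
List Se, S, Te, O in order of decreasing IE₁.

O is in period 2, group 16; S is in period 3, group 16; Se is in period 4, group 16; Te is in period 5, group 16.
First ionization energy rises across a period (greater Z_eff holds electrons more tightly) and falls down a group (valence electrons are farther from the nucleus).
All are in group 16, so first ionization energy increases up the group.
So from highest to lowest: O > S > Se > Te.

O, S, Se, Te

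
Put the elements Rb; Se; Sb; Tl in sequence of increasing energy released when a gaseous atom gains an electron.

Tl < Rb < Sb < Se

Se is in period 4, group 16; Rb is in period 5, group 1; Sb is in period 5, group 15; Tl is in period 6, group 13.
EA tends to increase across a period and decrease down a group, though the pattern is less regular than for IE or radius.
Neither a single period nor a single group — weigh both effects.
Rb > Tl: the two effects oppose for this pair; the down-group effect wins (47 vs 19 kJ/mol).
Sb > Rb: both are in period 5; the period trend gives Sb the larger value.
Se > Sb: relative to Sb, both the across-period and down-group shifts push Se's electron affinity up.
Approximate values (kJ/mol): Se 195, Rb 47, Sb 103, Tl 19.
So from lowest to highest: Tl < Rb < Sb < Se.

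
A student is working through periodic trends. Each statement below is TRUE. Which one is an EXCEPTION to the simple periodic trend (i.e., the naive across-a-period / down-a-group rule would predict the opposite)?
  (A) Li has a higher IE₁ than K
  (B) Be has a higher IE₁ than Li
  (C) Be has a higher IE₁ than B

(C)

The general trend: IE₁ increases across a period and decreases down a group.
(A) Li (period 2, group 1) vs K (period 4, group 1): the stated order agrees with the simple trend.
(B) Be (period 2, group 2) vs Li (period 2, group 1): the stated order agrees with the simple trend.
(C) Be (period 2, group 2) vs B (period 2, group 13): the stated order contradicts the simple trend.
The exception is (C): removing B's lone 2p electron is easier than breaking Be's filled 2s².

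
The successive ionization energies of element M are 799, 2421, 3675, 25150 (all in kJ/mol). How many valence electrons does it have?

3

Look for the largest jump between consecutive ionization energies: IE4/IE3 ≈ 6.8, far larger than any earlier ratio.
That jump marks the point where a core electron is being removed. So the atom has 3 valence electrons.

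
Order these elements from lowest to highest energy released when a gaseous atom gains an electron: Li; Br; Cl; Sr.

Electron affinity generally becomes more exothermic across a period toward the halogens and less exothermic down a group.
Neither a single period nor a single group — weigh both effects.
Li > Sr: the two effects oppose for this pair; the down-group effect wins (60 vs 5 kJ/mol).
Br > Li: period and group pull opposite ways; the across-period shift dominates (325 vs 60 kJ/mol).
Cl > Br: they share group 17; the group trend gives Cl the larger value.
Approximate values (kJ/mol): Li 60, Cl 349, Br 325, Sr 5.
So from lowest to highest: Sr < Li < Br < Cl.

Sr, Li, Br, Cl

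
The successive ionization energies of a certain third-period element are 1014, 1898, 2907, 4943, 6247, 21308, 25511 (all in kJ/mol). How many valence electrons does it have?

Look for the largest jump between consecutive ionization energies: IE6/IE5 ≈ 3.4, far larger than any earlier ratio.
That jump marks the point where a core electron is being removed. So the atom has 5 valence electrons.

5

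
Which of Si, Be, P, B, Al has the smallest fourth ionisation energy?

Consider each +3 ion: Si³⁺ still has 1 valence electron; Be³⁺ is already 1 electron into the core; P³⁺ still has 2 valence electrons; B³⁺ is the bare [He] core; Al³⁺ is the bare [Ne] core.
Pulling an electron out of a noble-gas core costs far more than removing a remaining valence electron, so Al, Be and B sit at the high end of IE_4.
Valence configurations: Si³⁺ [Ne]3s¹, P³⁺ [Ne]3s².
Tabulated IE_4 (kJ/mol): Si 4356, Be 21007, P 4964, B 25026, Al 11577.
Hence IE_4: Si < P < Al < Be < B.

Si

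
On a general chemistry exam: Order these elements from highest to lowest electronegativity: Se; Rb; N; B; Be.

Be is in period 2, group 2; B is in period 2, group 13; N is in period 2, group 15; Se is in period 4, group 16; Rb is in period 5, group 1.
EN rises left→right (higher Z_eff, smaller atoms) and falls top→bottom (larger, more shielded atoms).
These span different periods and groups, so the two trends combine.
Be > Rb: relative to Rb, both the across-period and down-group shifts push Be's electronegativity up.
B > Be: both are in period 2; the period trend gives B the larger value.
Se > B: the two effects oppose for this pair; the across-period effect wins (2.55 vs 2.04).
N > Se: the two effects oppose for this pair; the down-group effect wins (3.04 vs 2.55).
For reference (Pauling): Be 1.57, B 2.04, N 3.04, Se 2.55, Rb 0.82.
So from highest to lowest: N > Se > B > Be > Rb.

N > Se > B > Be > Rb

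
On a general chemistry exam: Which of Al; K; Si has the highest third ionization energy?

K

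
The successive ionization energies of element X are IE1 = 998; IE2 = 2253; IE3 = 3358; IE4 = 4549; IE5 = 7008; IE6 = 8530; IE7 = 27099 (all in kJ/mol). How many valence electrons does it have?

6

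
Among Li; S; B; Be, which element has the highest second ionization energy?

Li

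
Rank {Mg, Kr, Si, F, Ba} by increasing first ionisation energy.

Across a period the outer electron is held more tightly (higher IE₁); down a group it sits in a higher shell, more shielded, and comes off more easily.
Here both period and group differ, so the two effects have to be weighed against each other.
Mg > Ba: Mg sits above Ba in group 2, so the down-group effect alone puts Mg higher.
Si > Mg: Si lies to the right of Mg in period 3, so the across-period effect alone puts Si higher.
Kr > Si: the two effects oppose for this pair; the across-period effect wins (1351 vs 786 kJ/mol).
F > Kr: the two effects oppose for this pair; the down-group effect wins (1681 vs 1351 kJ/mol).
Approximate values (kJ/mol): F 1681, Mg 738, Si 786, Kr 1351, Ba 503.
So from lowest to highest: Ba < Mg < Si < Kr < F.

Ba < Mg < Si < Kr < F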